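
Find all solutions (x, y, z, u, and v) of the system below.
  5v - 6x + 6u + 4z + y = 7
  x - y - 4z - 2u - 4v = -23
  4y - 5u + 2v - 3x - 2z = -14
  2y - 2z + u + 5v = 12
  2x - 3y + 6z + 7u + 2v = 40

Row-reduce:
R1 ← R1 / (-6).
R2 ← R2 − 1·R1.
R3 ← R3 + 3·R1.
R5 ← R5 − 2·R1.
R2 ← R2 / (-5/6).
R1 ← R1 + 1/6·R2.
R3 ← R3 − 7/2·R2.
R4 ← R4 − 2·R2.
R5 ← R5 + 8/3·R2.
R3 ← R3 / (-18).
R2 ← R2 − 4·R3.
R4 ← R4 + 10·R3.
R5 ← R5 − 18·R3.
R4 ← R4 / (242/45).
R1 ← R1 + 4/5·R4.
R2 ← R2 + 68/45·R4.
R3 ← R3 − 61/90·R4.
Row 5 reduces to 0 = 3, a contradiction. The system is inconsistent.

no solution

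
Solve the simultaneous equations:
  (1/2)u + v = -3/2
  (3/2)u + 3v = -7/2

Row-reduce:
R1 ← R1 / (1/2).
R2 ← R2 − 3/2·R1.
Row 2 reduces to 0 = 1, a contradiction. The system is inconsistent.

no solution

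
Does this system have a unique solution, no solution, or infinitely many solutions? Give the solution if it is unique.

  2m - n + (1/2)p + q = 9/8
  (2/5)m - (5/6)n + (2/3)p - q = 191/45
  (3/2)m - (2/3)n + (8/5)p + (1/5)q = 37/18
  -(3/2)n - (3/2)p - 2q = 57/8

m = 1/3, n = -7/3, p = 1/4, q = -2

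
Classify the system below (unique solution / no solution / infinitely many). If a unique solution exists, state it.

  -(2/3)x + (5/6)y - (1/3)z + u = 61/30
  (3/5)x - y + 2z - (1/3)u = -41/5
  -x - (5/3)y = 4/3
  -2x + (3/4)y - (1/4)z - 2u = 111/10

x = -3, y = 1, z = -3, u = -9/5

Row-reduce the augmented matrix:
R1 ← R1 / (-2/3).
R2 ← R2 − 3/5·R1.
R3 ← R3 + 1·R1.
R4 ← R4 + 2·R1.
R2 ← R2 / (-1/4).
R1 ← R1 + 5/4·R2.
R3 ← R3 + 35/12·R2.
R4 ← R4 + 7/4·R2.
R3 ← R3 / (-58/3).
R1 ← R1 + 8·R3.
R2 ← R2 + 34/5·R3.
R4 ← R4 + 223/20·R3.
R4 ← R4 / (-995/232).
R1 ← R1 + 85/87·R4.
R2 ← R2 − 17/29·R4.
R3 ← R3 − 73/174·R4.
Reading off the reduced rows gives x = -3, y = 1, z = -3, u = -9/5.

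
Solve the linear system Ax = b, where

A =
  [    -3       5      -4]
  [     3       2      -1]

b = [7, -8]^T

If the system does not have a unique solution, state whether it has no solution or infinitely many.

Row-reduce:
R1 ← R1 / (-3).
R2 ← R2 − 3·R1.
R2 ← R2 / (7).
R1 ← R1 + 5/3·R2.
Rank is 2 with 3 unknowns, leaving x_3 free.

infinitely many solutions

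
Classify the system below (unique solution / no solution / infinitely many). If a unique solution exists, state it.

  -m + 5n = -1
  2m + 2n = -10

From equation 1: m = 1 + 5·n.
Substitute into equation 2 and solve: n = -1.
Then m = -4.

m = -4, n = -1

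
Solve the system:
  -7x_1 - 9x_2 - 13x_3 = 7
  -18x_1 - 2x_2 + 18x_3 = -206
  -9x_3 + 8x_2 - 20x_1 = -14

Row-reduce the augmented matrix:
R1 ← R1 / (-7).
R2 ← R2 + 18·R1.
R3 ← R3 + 20·R1.
R2 ← R2 / (148/7).
R1 ← R1 − 9/7·R2.
R3 ← R3 − 236/7·R2.
R3 ← R3 / (-1993/37).
R1 ← R1 + 47/37·R3.
R2 ← R2 − 90/37·R3.
Reading off the reduced rows gives x_1 = 5, x_2 = 4, x_3 = -6.

x_1 = 5, x_2 = 4, x_3 = -6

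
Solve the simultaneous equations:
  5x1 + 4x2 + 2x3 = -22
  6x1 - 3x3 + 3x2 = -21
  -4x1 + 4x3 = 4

x1 = 0, x2 = -6, x3 = 1

Row-reduce the augmented matrix:
R1 ← R1 / (5).
R2 ← R2 − 6·R1.
R3 ← R3 + 4·R1.
R2 ← R2 / (-9/5).
R1 ← R1 − 4/5·R2.
R3 ← R3 − 16/5·R2.
R3 ← R3 / (-4).
R1 ← R1 + 2·R3.
R2 ← R2 − 3·R3.
Reading off the reduced rows gives x1 = 0, x2 = -6, x3 = 1.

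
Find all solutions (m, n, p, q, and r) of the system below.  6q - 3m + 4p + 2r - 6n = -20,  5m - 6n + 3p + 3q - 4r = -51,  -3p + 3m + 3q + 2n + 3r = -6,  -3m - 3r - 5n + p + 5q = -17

Row-reduce:
R1 ← R1 / (-3).
R2 ← R2 − 5·R1.
R3 ← R3 − 3·R1.
R4 ← R4 + 3·R1.
R2 ← R2 / (-16).
R1 ← R1 − 2·R2.
R3 ← R3 + 4·R2.
R4 ← R4 − 1·R2.
R3 ← R3 / (-17/12).
R1 ← R1 + 1/8·R3.
R2 ← R2 + 29/48·R3.
R4 ← R4 + 115/48·R3.
R4 ← R4 / (-337/34).
R1 ← R1 + 15/17·R4.
R2 ← R2 + 111/34·R4.
R3 ← R3 + 69/17·R4.
Rank is 4 with 5 unknowns, leaving r free.

infinitely many solutions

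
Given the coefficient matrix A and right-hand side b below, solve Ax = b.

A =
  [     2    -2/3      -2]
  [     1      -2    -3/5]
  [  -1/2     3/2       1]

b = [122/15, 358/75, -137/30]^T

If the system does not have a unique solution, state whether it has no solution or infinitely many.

Row-reduce the augmented matrix:
R1 ← R1 / (2).
R2 ← R2 − 1·R1.
R3 ← R3 + 1/2·R1.
R2 ← R2 / (-5/3).
R1 ← R1 + 1/3·R2.
R3 ← R3 − 4/3·R2.
R3 ← R3 / (41/50).
R1 ← R1 + 27/25·R3.
R2 ← R2 + 6/25·R3.
Reading off the reduced rows gives x_1 = 4/3, x_2 = -1, x_3 = -12/5.

x_1 = 4/3, x_2 = -1, x_3 = -12/5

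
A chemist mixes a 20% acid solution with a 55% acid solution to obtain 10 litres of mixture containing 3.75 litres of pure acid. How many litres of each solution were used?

Let a = litres of solution A, b = litres of solution B.
  a + b = 10
  (1/5)a + (11/20)b = 15/4
From equation 1: a = 10 − b.
Substitute into equation 2 and solve: b = 5.
Then a = 5.

litres of solution A: 5, litres of solution B: 5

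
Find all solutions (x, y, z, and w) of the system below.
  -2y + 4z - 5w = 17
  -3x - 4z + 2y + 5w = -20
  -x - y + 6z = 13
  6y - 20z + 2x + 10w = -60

infinitely many solutions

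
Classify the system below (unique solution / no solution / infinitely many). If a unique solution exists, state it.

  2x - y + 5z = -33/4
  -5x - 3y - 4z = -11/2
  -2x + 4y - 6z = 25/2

x = 3, y = 1/2, z = -11/4

Row-reduce the augmented matrix:
R1 ← R1 / (2).
R2 ← R2 + 5·R1.
R3 ← R3 + 2·R1.
R2 ← R2 / (-11/2).
R1 ← R1 + 1/2·R2.
R3 ← R3 − 3·R2.
R3 ← R3 / (40/11).
R1 ← R1 − 19/11·R3.
R2 ← R2 + 17/11·R3.
Reading off the reduced rows gives x = 3, y = 1/2, z = -11/4.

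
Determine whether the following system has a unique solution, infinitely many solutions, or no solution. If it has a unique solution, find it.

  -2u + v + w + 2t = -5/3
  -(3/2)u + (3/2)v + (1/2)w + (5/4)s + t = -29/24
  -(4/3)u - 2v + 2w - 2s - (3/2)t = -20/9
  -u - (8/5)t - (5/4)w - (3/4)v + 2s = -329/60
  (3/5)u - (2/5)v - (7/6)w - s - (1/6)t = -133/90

u = 8/3, v = 1/3, w = 2, s = 1/2, t = 2/3

Row-reduce the augmented matrix:
R1 ← R1 / (-2).
R2 ← R2 + 3/2·R1.
R3 ← R3 + 4/3·R1.
R4 ← R4 + 1·R1.
R5 ← R5 − 3/5·R1.
R2 ← R2 / (3/4).
R1 ← R1 + 1/2·R2.
R3 ← R3 + 8/3·R2.
R4 ← R4 + 5/4·R2.
R5 ← R5 + 1/10·R2.
R3 ← R3 / (4/9).
R1 ← R1 + 2/3·R3.
R2 ← R2 + 1/3·R3.
R4 ← R4 + 13/6·R3.
R5 ← R5 + 9/10·R3.
R4 ← R4 / (16).
R1 ← R1 − 9/2·R4.
R2 ← R2 − 7/2·R4.
R3 ← R3 − 11/2·R4.
R5 ← R5 − 247/60·R4.
R5 ← R5 / (-176929/76800).
R1 ← R1 + 2463/2560·R5.
R2 ← R2 − 3951/2560·R5.
R3 ← R3 + 3757/2560·R5.
R4 ← R4 + 2073/1280·R5.
Reading off the reduced rows gives u = 8/3, v = 1/3, w = 2, s = 1/2, t = 2/3.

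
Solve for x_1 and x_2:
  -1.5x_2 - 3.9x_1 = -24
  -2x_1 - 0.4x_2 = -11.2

x_1 = 5, x_2 = 3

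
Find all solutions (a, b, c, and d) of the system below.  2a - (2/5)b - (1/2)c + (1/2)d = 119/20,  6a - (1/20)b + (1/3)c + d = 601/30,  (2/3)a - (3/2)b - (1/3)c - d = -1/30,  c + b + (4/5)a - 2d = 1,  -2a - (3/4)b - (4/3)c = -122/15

a = 3, b = 0, c = 8/5, d = 3/2

Row-reduce the augmented matrix:
R1 ← R1 / (2).
R2 ← R2 − 6·R1.
R3 ← R3 − 2/3·R1.
R4 ← R4 − 4/5·R1.
R5 ← R5 + 2·R1.
R2 ← R2 / (23/20).
R1 ← R1 + 1/5·R2.
R3 ← R3 + 41/30·R2.
R4 ← R4 − 29/25·R2.
R5 ← R5 + 23/20·R2.
R3 ← R3 / (833/414).
R1 ← R1 − 19/276·R3.
R2 ← R2 − 110/69·R3.
R4 ← R4 + 224/345·R3.
R4 ← R4 / (-1347/595).
R1 ← R1 − 186/833·R4.
R2 ← R2 − 800/833·R4.
R3 ← R3 + 729/833·R4.
R5 reduces to 0 = 0, so the extra equation is consistent.
Reading off the reduced rows gives a = 3, b = 0, c = 8/5, d = 3/2.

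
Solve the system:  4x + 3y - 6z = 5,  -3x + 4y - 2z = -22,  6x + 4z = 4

x = 2, y = -5, z = -2

Row-reduce the augmented matrix:
R1 ← R1 / (4).
R2 ← R2 + 3·R1.
R3 ← R3 − 6·R1.
R2 ← R2 / (25/4).
R1 ← R1 − 3/4·R2.
R3 ← R3 + 9/2·R2.
R3 ← R3 / (208/25).
R1 ← R1 + 18/25·R3.
R2 ← R2 + 26/25·R3.
Reading off the reduced rows gives x = 2, y = -5, z = -2.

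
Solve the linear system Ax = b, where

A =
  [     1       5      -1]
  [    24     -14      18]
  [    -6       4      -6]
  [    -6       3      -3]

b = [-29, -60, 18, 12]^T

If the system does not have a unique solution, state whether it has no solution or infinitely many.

Row-reduce the augmented matrix:
R2 ← R2 − 24·R1.
R3 ← R3 + 6·R1.
R4 ← R4 + 6·R1.
R2 ← R2 / (-134).
R1 ← R1 − 5·R2.
R3 ← R3 − 34·R2.
R4 ← R4 − 33·R2.
R3 ← R3 / (-90/67).
R1 ← R1 − 38/67·R3.
R2 ← R2 + 21/67·R3.
R4 ← R4 − 90/67·R3.
R4 reduces to 0 = 0, so the extra equation is consistent.
Reading off the reduced rows gives x_1 = -3, x_2 = -6, x_3 = -4.

x_1 = -3, x_2 = -6, x_3 = -4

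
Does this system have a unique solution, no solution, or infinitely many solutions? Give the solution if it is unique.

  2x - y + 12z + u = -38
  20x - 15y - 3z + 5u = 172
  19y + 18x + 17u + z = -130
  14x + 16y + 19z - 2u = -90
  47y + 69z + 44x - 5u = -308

x = 5, y = -6, z = -4, u = -6

Row-reduce the augmented matrix:
R1 ← R1 / (2).
R2 ← R2 − 20·R1.
R3 ← R3 − 18·R1.
R4 ← R4 − 14·R1.
R5 ← R5 − 44·R1.
R2 ← R2 / (-5).
R1 ← R1 + 1/2·R2.
R3 ← R3 − 28·R2.
R4 ← R4 − 23·R2.
R5 ← R5 − 69·R2.
R3 ← R3 / (-3979/5).
R1 ← R1 − 183/10·R3.
R2 ← R2 − 123/5·R3.
R4 ← R4 + 3154/5·R3.
R5 ← R5 + 9462/5·R3.
R4 ← R4 / (-64248/3979).
R1 ← R1 − 2149/3979·R4.
R2 ← R2 − 1519/3979·R4.
R3 ← R3 − 100/3979·R4.
R5 ← R5 + 192744/3979·R4.
R5 reduces to 0 = 0, so the extra equation is consistent.
Reading off the reduced rows gives x = 5, y = -6, z = -4, u = -6.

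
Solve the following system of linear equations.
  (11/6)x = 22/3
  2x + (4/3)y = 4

Row-reduce the augmented matrix:
R1 ← R1 / (11/6).
R2 ← R2 − 2·R1.
R2 ← R2 / (4/3).
Reading off the reduced rows gives x = 4, y = -3.

x = 4, y = -3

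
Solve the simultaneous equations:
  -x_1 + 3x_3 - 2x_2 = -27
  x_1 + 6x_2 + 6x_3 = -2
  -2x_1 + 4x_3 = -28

x_1 = 4, x_2 = 4, x_3 = -5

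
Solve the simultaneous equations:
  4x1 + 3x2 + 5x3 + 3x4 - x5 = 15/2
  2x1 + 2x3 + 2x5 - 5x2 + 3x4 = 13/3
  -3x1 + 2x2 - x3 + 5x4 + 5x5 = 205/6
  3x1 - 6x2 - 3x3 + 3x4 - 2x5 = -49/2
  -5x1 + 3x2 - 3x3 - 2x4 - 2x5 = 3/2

x1 = -3, x2 = 4/3, x3 = 5/2, x4 = 2, x5 = 3

Row-reduce the augmented matrix:
R1 ← R1 / (4).
R2 ← R2 − 2·R1.
R3 ← R3 + 3·R1.
R4 ← R4 − 3·R1.
R5 ← R5 + 5·R1.
R2 ← R2 / (-13/2).
R1 ← R1 − 3/4·R2.
R3 ← R3 − 17/4·R2.
R4 ← R4 + 33/4·R2.
R5 ← R5 − 27/4·R2.
R3 ← R3 / (63/26).
R1 ← R1 − 31/26·R3.
R2 ← R2 − 1/13·R3.
R4 ← R4 + 159/26·R3.
R5 ← R5 − 71/26·R3.
R4 ← R4 / (412/21).
R1 ← R1 + 197/63·R4.
R2 ← R2 + 31/63·R4.
R3 ← R3 − 214/63·R4.
R5 ← R5 + 376/63·R4.
R5 ← R5 / (-1271/309).
R1 ← R1 + 1477/1236·R5.
R2 ← R2 + 383/1236·R5.
R3 ← R3 − 385/618·R5.
R4 ← R4 − 219/412·R5.
Reading off the reduced rows gives x1 = -3, x2 = 4/3, x3 = 5/2, x4 = 2, x5 = 3.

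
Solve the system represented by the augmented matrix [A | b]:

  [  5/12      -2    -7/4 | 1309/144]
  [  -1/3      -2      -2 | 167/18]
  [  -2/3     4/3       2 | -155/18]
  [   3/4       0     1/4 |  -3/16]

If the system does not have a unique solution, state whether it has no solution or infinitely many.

Row-reduce the augmented matrix:
R1 ← R1 / (5/12).
R2 ← R2 + 1/3·R1.
R3 ← R3 + 2/3·R1.
R4 ← R4 − 3/4·R1.
R2 ← R2 / (-18/5).
R1 ← R1 + 24/5·R2.
R3 ← R3 + 28/15·R2.
R4 ← R4 − 18/5·R2.
R3 ← R3 / (26/27).
R1 ← R1 − 1/3·R3.
R2 ← R2 − 17/18·R3.
R4 reduces to 0 = 0, so the extra equation is consistent.
Reading off the reduced rows gives x_1 = 2/3, x_2 = -2, x_3 = -11/4.

x_1 = 2/3, x_2 = -2, x_3 = -11/4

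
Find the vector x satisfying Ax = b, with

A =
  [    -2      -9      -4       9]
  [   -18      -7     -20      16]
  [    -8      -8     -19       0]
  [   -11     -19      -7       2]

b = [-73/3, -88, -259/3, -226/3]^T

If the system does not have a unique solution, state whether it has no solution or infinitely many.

x_1 = 5/3, x_2 = 2, x_3 = 3, x_4 = 1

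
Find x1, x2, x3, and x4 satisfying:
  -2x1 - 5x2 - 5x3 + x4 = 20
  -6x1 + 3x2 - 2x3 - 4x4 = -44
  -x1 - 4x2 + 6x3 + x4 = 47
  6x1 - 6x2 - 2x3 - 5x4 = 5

x1 = 0, x2 = -6, x3 = 3, x4 = 5

Row-reduce the augmented matrix:
R1 ← R1 / (-2).
R2 ← R2 + 6·R1.
R3 ← R3 + 1·R1.
R4 ← R4 − 6·R1.
R2 ← R2 / (18).
R1 ← R1 − 5/2·R2.
R3 ← R3 + 3/2·R2.
R4 ← R4 + 21·R2.
R3 ← R3 / (115/12).
R1 ← R1 − 25/36·R3.
R2 ← R2 − 13/18·R3.
R4 ← R4 + 11/6·R3.
R4 ← R4 / (-1171/115).
R1 ← R1 − 11/23·R4.
R2 ← R2 + 44/115·R4.
R3 ← R3 + 1/115·R4.
Reading off the reduced rows gives x1 = 0, x2 = -6, x3 = 3, x4 = 5.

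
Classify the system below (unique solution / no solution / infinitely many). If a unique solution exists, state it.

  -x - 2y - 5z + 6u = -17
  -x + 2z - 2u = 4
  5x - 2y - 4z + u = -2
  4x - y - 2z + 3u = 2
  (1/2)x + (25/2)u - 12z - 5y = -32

Row-reduce:
R1 ← R1 / (-1).
R2 ← R2 + 1·R1.
R3 ← R3 − 5·R1.
R4 ← R4 − 4·R1.
R5 ← R5 − 1/2·R1.
R2 ← R2 / (2).
R1 ← R1 − 2·R2.
R3 ← R3 + 12·R2.
R4 ← R4 + 9·R2.
R5 ← R5 + 6·R2.
R3 ← R3 / (13).
R1 ← R1 + 2·R3.
R2 ← R2 − 7/2·R3.
R4 ← R4 − 19/2·R3.
R5 ← R5 − 13/2·R3.
R4 ← R4 / (89/26).
R1 ← R1 + 8/13·R4.
R2 ← R2 − 15/26·R4.
R3 ← R3 + 17/13·R4.
Row 5 reduces to 0 = 3, a contradiction. The system is inconsistent.

no solution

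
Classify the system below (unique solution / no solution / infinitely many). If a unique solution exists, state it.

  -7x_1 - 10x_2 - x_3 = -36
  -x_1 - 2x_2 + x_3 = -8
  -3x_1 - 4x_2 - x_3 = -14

infinitely many solutions

Row-reduce:
R1 ← R1 / (-7).
R2 ← R2 + 1·R1.
R3 ← R3 + 3·R1.
R2 ← R2 / (-4/7).
R1 ← R1 − 10/7·R2.
R3 ← R3 − 2/7·R2.
Rank is 2 with 3 unknowns, leaving x_3 free.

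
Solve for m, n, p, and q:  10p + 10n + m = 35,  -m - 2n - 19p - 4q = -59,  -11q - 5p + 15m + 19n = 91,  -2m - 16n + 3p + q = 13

m = 5, n = -1, p = 4, q = -5

Row-reduce the augmented matrix:
R2 ← R2 + 1·R1.
R3 ← R3 − 15·R1.
R4 ← R4 + 2·R1.
R2 ← R2 / (8).
R1 ← R1 − 10·R2.
R3 ← R3 + 131·R2.
R4 ← R4 − 4·R2.
R3 ← R3 / (-2419/8).
R1 ← R1 − 85/4·R3.
R2 ← R2 + 9/8·R3.
R4 ← R4 − 55/2·R3.
R4 ← R4 / (-9573/2419).
R1 ← R1 + 910/2419·R4.
R2 ← R2 + 521/2419·R4.
R3 ← R3 − 612/2419·R4.
Reading off the reduced rows gives m = 5, n = -1, p = 4, q = -5.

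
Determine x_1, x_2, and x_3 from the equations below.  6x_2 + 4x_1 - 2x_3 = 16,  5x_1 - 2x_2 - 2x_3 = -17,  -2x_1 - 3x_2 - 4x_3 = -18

x_1 = -1, x_2 = 4, x_3 = 2

Row-reduce the augmented matrix:
R1 ← R1 / (4).
R2 ← R2 − 5·R1.
R3 ← R3 + 2·R1.
R2 ← R2 / (-19/2).
R1 ← R1 − 3/2·R2.
R3 ← R3 / (-5).
R1 ← R1 + 8/19·R3.
R2 ← R2 + 1/19·R3.
Reading off the reduced rows gives x_1 = -1, x_2 = 4, x_3 = 2.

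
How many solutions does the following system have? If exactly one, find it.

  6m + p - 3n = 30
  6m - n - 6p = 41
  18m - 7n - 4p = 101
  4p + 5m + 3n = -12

Row-reduce the augmented matrix:
R1 ← R1 / (6).
R2 ← R2 − 6·R1.
R3 ← R3 − 18·R1.
R4 ← R4 − 5·R1.
R2 ← R2 / (2).
R1 ← R1 + 1/2·R2.
R3 ← R3 − 2·R2.
R4 ← R4 − 11/2·R2.
Swap R3 and R4.
R3 ← R3 / (269/12).
R1 ← R1 + 19/12·R3.
R2 ← R2 + 7/2·R3.
R4 reduces to 0 = 0, so the extra equation is consistent.
Reading off the reduced rows gives m = 3, n = -5, p = -3.

m = 3, n = -5, p = -3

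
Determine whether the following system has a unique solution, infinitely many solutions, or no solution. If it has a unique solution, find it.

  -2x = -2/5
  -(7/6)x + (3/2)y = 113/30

x = 1/5, y = 8/3

Row-reduce the augmented matrix:
R1 ← R1 / (-2).
R2 ← R2 + 7/6·R1.
R2 ← R2 / (3/2).
Reading off the reduced rows gives x = 1/5, y = 8/3.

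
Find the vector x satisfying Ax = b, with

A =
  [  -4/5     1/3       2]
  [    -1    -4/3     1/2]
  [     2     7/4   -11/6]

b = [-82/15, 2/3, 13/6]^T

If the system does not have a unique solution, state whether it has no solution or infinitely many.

x_1 = 1, x_2 = -2, x_3 = -2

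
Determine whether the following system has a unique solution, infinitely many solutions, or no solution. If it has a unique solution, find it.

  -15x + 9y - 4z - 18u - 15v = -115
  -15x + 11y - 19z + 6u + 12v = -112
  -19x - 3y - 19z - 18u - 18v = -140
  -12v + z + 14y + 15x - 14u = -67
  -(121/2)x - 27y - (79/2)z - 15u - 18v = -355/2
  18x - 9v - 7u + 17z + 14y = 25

no solution

Row-reduce:
R1 ← R1 / (-15).
R2 ← R2 + 15·R1.
R3 ← R3 + 19·R1.
R4 ← R4 − 15·R1.
R5 ← R5 + 121/2·R1.
R6 ← R6 − 18·R1.
R2 ← R2 / (2).
R1 ← R1 + 3/5·R2.
R3 ← R3 + 72/5·R2.
R4 ← R4 − 23·R2.
R5 ← R5 + 633/10·R2.
R6 ← R6 − 124/5·R2.
R3 ← R3 / (-1829/15).
R1 ← R1 + 127/30·R3.
R2 ← R2 + 15/2·R3.
R4 ← R4 − 339/2·R3.
R5 ← R5 + 29887/60·R3.
R6 ← R6 − 991/5·R3.
R4 ← R4 / (-111784/1829).
R1 ← R1 − 4086/1829·R4.
R2 ← R2 − 1968/1829·R4.
R3 ← R3 + 2664/1829·R4.
R5 ← R5 − 167676/1829·R4.
R6 ← R6 + 68615/1829·R4.
Swap R5 and R6.
R5 ← R5 / (-418863/111784).
R1 ← R1 + 5133/55892·R5.
R2 ← R2 − 4491/13973·R5.
R3 ← R3 + 456/13973·R5.
R4 ← R4 − 120483/111784·R5.
Row 6 reduces to 0 = 2, a contradiction. The system is inconsistent.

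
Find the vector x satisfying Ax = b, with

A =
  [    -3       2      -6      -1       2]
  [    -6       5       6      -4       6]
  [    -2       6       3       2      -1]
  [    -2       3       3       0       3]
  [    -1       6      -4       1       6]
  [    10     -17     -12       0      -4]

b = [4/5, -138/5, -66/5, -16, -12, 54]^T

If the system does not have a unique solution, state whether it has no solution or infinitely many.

Row-reduce the augmented matrix:
R1 ← R1 / (-3).
R2 ← R2 + 6·R1.
R3 ← R3 + 2·R1.
R4 ← R4 + 2·R1.
R5 ← R5 + 1·R1.
R6 ← R6 − 10·R1.
R1 ← R1 + 2/3·R2.
R3 ← R3 − 14/3·R2.
R4 ← R4 − 5/3·R2.
R5 ← R5 − 16/3·R2.
R6 ← R6 + 31/3·R2.
R3 ← R3 / (-77).
R1 ← R1 − 14·R3.
R2 ← R2 − 18·R3.
R4 ← R4 + 23·R3.
R5 ← R5 + 98·R3.
R6 ← R6 − 154·R3.
R4 ← R4 / (32/77).
R1 ← R1 − 13/11·R4.
R2 ← R2 − 62/77·R4.
R3 ← R3 + 12/77·R4.
R5 ← R5 + 36/11·R4.
R5 ← R5 / (143/6).
R1 ← R1 + 53/8·R5.
R2 ← R2 + 17/4·R5.
R3 ← R3 − 5/6·R5.
R4 ← R4 − 35/8·R5.
R6 reduces to 0 = 0, so the extra equation is consistent.
Reading off the reduced rows gives x_1 = 2, x_2 = -2/5, x_3 = -8/5, x_4 = -2, x_5 = -2.

x_1 = 2, x_2 = -2/5, x_3 = -8/5, x_4 = -2, x_5 = -2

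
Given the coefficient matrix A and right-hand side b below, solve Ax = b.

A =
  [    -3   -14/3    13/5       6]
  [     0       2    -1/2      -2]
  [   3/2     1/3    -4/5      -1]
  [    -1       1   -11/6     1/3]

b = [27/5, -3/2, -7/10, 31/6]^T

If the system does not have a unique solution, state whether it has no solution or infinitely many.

Row-reduce:
R1 ← R1 / (-3).
R3 ← R3 − 3/2·R1.
R4 ← R4 + 1·R1.
R2 ← R2 / (2).
R1 ← R1 − 14/9·R2.
R3 ← R3 + 2·R2.
R4 ← R4 − 23/9·R2.
Swap R3 and R4.
R3 ← R3 / (-371/180).
R1 ← R1 + 43/90·R3.
R2 ← R2 + 1/4·R3.
Row 4 reduces to 0 = 1/2, a contradiction. The system is inconsistent.

no solution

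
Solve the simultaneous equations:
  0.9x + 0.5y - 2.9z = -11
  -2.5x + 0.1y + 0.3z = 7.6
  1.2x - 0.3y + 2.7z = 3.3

Row-reduce the augmented matrix:
R1 ← R1 / (9/10).
R2 ← R2 + 5/2·R1.
R3 ← R3 − 6/5·R1.
R2 ← R2 / (67/45).
R1 ← R1 − 5/9·R2.
R3 ← R3 + 29/30·R2.
R3 ← R3 / (513/335).
R1 ← R1 + 22/67·R3.
R2 ← R2 + 349/67·R3.
Reading off the reduced rows gives x = -3, y = -5, z = 2.

x = -3, y = -5, z = 2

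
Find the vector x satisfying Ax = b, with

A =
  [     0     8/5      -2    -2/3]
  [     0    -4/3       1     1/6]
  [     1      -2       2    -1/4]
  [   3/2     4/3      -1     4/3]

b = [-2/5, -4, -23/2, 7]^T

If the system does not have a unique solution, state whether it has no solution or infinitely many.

Row-reduce the augmented matrix:
Swap R1 and R3.
R4 ← R4 − 3/2·R1.
R2 ← R2 / (-4/3).
R1 ← R1 + 2·R2.
R3 ← R3 − 8/5·R2.
R4 ← R4 − 13/3·R2.
R3 ← R3 / (-4/5).
R1 ← R1 − 1/2·R3.
R2 ← R2 + 3/4·R3.
R4 ← R4 + 3/4·R3.
R4 ← R4 / (43/16).
R1 ← R1 + 19/24·R4.
R2 ← R2 − 5/16·R4.
R3 ← R3 − 7/12·R4.
Reading off the reduced rows gives x_1 = -4, x_2 = 6, x_3 = 3, x_4 = 6.

x_1 = -4, x_2 = 6, x_3 = 3, x_4 = 6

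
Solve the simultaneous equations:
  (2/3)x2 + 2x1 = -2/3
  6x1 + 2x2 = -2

Row-reduce:
R1 ← R1 / (2).
R2 ← R2 − 6·R1.
Rank is 1 with 2 unknowns, leaving x2 free.

infinitely many solutions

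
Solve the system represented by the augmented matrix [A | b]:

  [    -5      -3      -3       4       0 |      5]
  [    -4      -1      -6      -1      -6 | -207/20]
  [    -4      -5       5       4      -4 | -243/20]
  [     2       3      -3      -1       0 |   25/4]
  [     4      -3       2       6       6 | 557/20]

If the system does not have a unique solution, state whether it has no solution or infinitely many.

x_1 = 7/4, x_2 = 1/4, x_3 = -3/2, x_4 = 5/2, x_5 = 8/5

Row-reduce the augmented matrix:
R1 ← R1 / (-5).
R2 ← R2 + 4·R1.
R3 ← R3 + 4·R1.
R4 ← R4 − 2·R1.
R5 ← R5 − 4·R1.
R2 ← R2 / (7/5).
R1 ← R1 − 3/5·R2.
R3 ← R3 + 13/5·R2.
R4 ← R4 − 9/5·R2.
R5 ← R5 + 27/5·R2.
R3 ← R3 / (5/7).
R1 ← R1 − 15/7·R3.
R2 ← R2 + 18/7·R3.
R4 ← R4 − 3/7·R3.
R5 ← R5 + 100/7·R3.
R4 ← R4 / (51/5).
R1 ← R1 − 22·R4.
R2 ← R2 + 141/5·R4.
R3 ← R3 + 49/5·R4.
R5 ← R5 + 147·R4.
R5 ← R5 / (-1324/17).
R1 ← R1 − 200/17·R5.
R2 ← R2 + 210/17·R5.
R3 ← R3 + 86/17·R5.
R4 ← R4 − 28/17·R5.
Reading off the reduced rows gives x_1 = 7/4, x_2 = 1/4, x_3 = -3/2, x_4 = 5/2, x_5 = 8/5.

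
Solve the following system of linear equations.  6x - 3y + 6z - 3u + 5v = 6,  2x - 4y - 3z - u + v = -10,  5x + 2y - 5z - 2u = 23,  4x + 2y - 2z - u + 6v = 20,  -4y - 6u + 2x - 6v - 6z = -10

x = 3, y = 4, z = 0, u = 0, v = 0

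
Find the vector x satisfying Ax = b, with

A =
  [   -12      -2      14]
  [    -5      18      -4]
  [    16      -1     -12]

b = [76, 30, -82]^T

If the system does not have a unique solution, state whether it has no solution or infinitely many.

Row-reduce the augmented matrix:
R1 ← R1 / (-12).
R2 ← R2 + 5·R1.
R3 ← R3 − 16·R1.
R2 ← R2 / (113/6).
R1 ← R1 − 1/6·R2.
R3 ← R3 + 11/3·R2.
R3 ← R3 / (537/113).
R1 ← R1 + 122/113·R3.
R2 ← R2 + 59/113·R3.
Reading off the reduced rows gives x_1 = -2, x_2 = 2, x_3 = 4.

x_1 = -2, x_2 = 2, x_3 = 4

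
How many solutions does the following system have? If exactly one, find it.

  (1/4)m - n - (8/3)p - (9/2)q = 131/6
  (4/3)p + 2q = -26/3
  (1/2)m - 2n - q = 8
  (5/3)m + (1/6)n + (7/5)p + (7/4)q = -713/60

Row-reduce:
R1 ← R1 / (1/4).
R3 ← R3 − 1/2·R1.
R4 ← R4 − 5/3·R1.
Swap R2 and R4.
R2 ← R2 / (41/6).
R1 ← R1 + 4·R2.
R3 ← R3 / (16/3).
R1 ← R1 − 344/615·R3.
R2 ← R2 − 1726/615·R3.
R4 ← R4 − 4/3·R3.
Row 4 reduces to 0 = 1/4, a contradiction. The system is inconsistent.

no solution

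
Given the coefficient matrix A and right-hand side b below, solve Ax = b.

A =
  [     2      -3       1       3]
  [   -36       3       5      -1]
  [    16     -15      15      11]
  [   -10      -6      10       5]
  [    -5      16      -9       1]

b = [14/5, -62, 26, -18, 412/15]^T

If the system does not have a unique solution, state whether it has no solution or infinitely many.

Row-reduce the augmented matrix:
R1 ← R1 / (2).
R2 ← R2 + 36·R1.
R3 ← R3 − 16·R1.
R4 ← R4 + 10·R1.
R5 ← R5 + 5·R1.
R2 ← R2 / (-51).
R1 ← R1 + 3/2·R2.
R3 ← R3 − 9·R2.
R4 ← R4 + 21·R2.
R5 ← R5 − 17/2·R2.
R3 ← R3 / (188/17).
R1 ← R1 + 3/17·R3.
R2 ← R2 + 23/51·R3.
R4 ← R4 − 94/17·R3.
R5 ← R5 + 8/3·R3.
Swap R4 and R5.
R4 ← R4 / (2320/141).
R1 ← R1 + 11/94·R4.
R2 ← R2 + 335/282·R4.
R3 ← R3 + 31/94·R4.
R5 reduces to 0 = 0, so the extra equation is consistent.
Reading off the reduced rows gives x_1 = 2, x_2 = 8/3, x_3 = 4/5, x_4 = 2.

x_1 = 2, x_2 = 8/3, x_3 = 4/5, x_4 = 2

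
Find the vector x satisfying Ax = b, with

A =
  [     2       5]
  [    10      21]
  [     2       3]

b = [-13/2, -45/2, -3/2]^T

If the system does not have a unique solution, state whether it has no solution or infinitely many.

Row-reduce the augmented matrix:
R1 ← R1 / (2).
R2 ← R2 − 10·R1.
R3 ← R3 − 2·R1.
R2 ← R2 / (-4).
R1 ← R1 − 5/2·R2.
R3 ← R3 + 2·R2.
R3 reduces to 0 = 0, so the extra equation is consistent.
Reading off the reduced rows gives x_1 = 3, x_2 = -5/2.

x_1 = 3, x_2 = -5/2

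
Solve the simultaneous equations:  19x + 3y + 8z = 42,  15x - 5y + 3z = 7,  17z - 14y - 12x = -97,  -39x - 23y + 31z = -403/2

Row-reduce:
R1 ← R1 / (19).
R2 ← R2 − 15·R1.
R3 ← R3 + 12·R1.
R4 ← R4 + 39·R1.
R2 ← R2 / (-140/19).
R1 ← R1 − 3/19·R2.
R3 ← R3 + 230/19·R2.
R4 ← R4 + 320/19·R2.
R3 ← R3 / (55/2).
R1 ← R1 − 7/20·R3.
R2 ← R2 − 9/20·R3.
R4 ← R4 − 55·R3.
Row 4 reduces to 0 = -1/2, a contradiction. The system is inconsistent.

no solution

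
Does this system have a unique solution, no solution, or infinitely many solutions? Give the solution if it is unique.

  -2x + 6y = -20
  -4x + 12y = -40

infinitely many solutions

Row-reduce:
R1 ← R1 / (-2).
R2 ← R2 + 4·R1.
Rank is 1 with 2 unknowns, leaving y free.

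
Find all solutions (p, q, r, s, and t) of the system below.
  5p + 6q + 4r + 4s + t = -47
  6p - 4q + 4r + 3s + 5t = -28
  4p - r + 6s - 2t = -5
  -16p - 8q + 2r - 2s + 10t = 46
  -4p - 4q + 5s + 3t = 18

Row-reduce:
R1 ← R1 / (5).
R2 ← R2 − 6·R1.
R3 ← R3 − 4·R1.
R4 ← R4 + 16·R1.
R5 ← R5 + 4·R1.
R2 ← R2 / (-56/5).
R1 ← R1 − 6/5·R2.
R3 ← R3 + 24/5·R2.
R4 ← R4 − 56/5·R2.
R5 ← R5 − 4/5·R2.
R3 ← R3 / (-27/7).
R1 ← R1 − 5/7·R3.
R2 ← R2 − 1/14·R3.
R4 ← R4 − 14·R3.
R5 ← R5 − 22/7·R3.
R4 ← R4 / (593/27).
R1 ← R1 − 137/108·R4.
R2 ← R2 − 49/216·R4.
R3 ← R3 + 25/27·R4.
R5 ← R5 − 593/54·R4.
Rank is 4 with 5 unknowns, leaving t free.

infinitely many solutions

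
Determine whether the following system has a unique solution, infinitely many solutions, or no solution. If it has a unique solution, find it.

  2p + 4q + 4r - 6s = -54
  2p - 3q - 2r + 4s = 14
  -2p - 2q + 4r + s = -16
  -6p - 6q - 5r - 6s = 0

Row-reduce the augmented matrix:
R1 ← R1 / (2).
R2 ← R2 − 2·R1.
R3 ← R3 + 2·R1.
R4 ← R4 + 6·R1.
R2 ← R2 / (-7).
R1 ← R1 − 2·R2.
R3 ← R3 − 2·R2.
R4 ← R4 − 6·R2.
R3 ← R3 / (44/7).
R1 ← R1 − 2/7·R3.
R2 ← R2 − 6/7·R3.
R4 ← R4 − 13/7·R3.
R4 ← R4 / (-651/44).
R1 ← R1 + 1/22·R4.
R2 ← R2 + 25/22·R4.
R3 ← R3 + 15/44·R4.
Reading off the reduced rows gives p = -5, q = 4, r = -6, s = 6.

p = -5, q = 4, r = -6, s = 6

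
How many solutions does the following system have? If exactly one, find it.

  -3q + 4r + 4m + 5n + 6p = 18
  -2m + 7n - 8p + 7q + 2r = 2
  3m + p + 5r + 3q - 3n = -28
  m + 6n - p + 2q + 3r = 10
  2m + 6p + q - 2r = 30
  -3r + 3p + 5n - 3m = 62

Row-reduce the augmented matrix:
R1 ← R1 / (4).
R2 ← R2 + 2·R1.
R3 ← R3 − 3·R1.
R4 ← R4 − 1·R1.
R5 ← R5 − 2·R1.
R6 ← R6 + 3·R1.
R2 ← R2 / (19/2).
R1 ← R1 − 5/4·R2.
R3 ← R3 + 27/4·R2.
R4 ← R4 − 19/4·R2.
R5 ← R5 + 5/2·R2.
R6 ← R6 − 35/4·R2.
R3 ← R3 / (-134/19).
R1 ← R1 − 41/19·R3.
R2 ← R2 + 10/19·R3.
R5 ← R5 − 32/19·R3.
R6 ← R6 − 230/19·R3.
Swap R4 and R5.
R4 ← R4 / (411/67).
R1 ← R1 − 89/67·R4.
R2 ← R2 + 7/67·R4.
R3 ← R3 + 87/67·R4.
R6 ← R6 − 563/67·R4.
Swap R5 and R6.
R5 ← R5 / (970/137).
R1 ← R1 − 321/137·R5.
R2 ← R2 − 4/137·R5.
R3 ← R3 + 146/137·R5.
R4 ← R4 + 40/137·R5.
R6 reduces to 0 = 0, so the extra equation is consistent.
Reading off the reduced rows gives m = -6, n = 4, p = 6, q = 2, r = -2.

m = -6, n = 4, p = 6, q = 2, r = -2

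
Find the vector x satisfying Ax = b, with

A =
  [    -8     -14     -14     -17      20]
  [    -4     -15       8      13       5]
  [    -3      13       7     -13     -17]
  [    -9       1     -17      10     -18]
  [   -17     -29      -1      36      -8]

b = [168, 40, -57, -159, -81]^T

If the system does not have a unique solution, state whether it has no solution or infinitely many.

no solution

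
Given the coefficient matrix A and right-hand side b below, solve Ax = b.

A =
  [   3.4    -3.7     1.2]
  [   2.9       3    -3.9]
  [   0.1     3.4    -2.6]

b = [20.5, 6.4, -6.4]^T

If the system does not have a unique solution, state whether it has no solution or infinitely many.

x_1 = 2, x_2 = -5, x_3 = -4

Row-reduce the augmented matrix:
R1 ← R1 / (17/5).
R2 ← R2 − 29/10·R1.
R3 ← R3 − 1/10·R1.
R2 ← R2 / (2093/340).
R1 ← R1 + 37/34·R2.
R3 ← R3 − 1193/340·R2.
R3 ← R3 / (3581/20930).
R1 ← R1 + 1083/2093·R3.
R2 ← R2 + 1674/2093·R3.
Reading off the reduced rows gives x_1 = 2, x_2 = -5, x_3 = -4.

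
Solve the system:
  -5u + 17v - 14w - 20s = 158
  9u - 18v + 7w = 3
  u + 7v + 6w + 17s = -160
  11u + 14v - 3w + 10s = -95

u = -1, v = -3, w = -6, s = -6

Row-reduce the augmented matrix:
R1 ← R1 / (-5).
R2 ← R2 − 9·R1.
R3 ← R3 − 1·R1.
R4 ← R4 − 11·R1.
R2 ← R2 / (63/5).
R1 ← R1 + 17/5·R2.
R3 ← R3 − 52/5·R2.
R4 ← R4 − 257/5·R2.
R3 ← R3 / (164/9).
R1 ← R1 + 19/9·R3.
R2 ← R2 + 13/9·R3.
R4 ← R4 − 364/9·R3.
R4 ← R4 / (5181/287).
R1 ← R1 + 879/1148·R4.
R2 ← R2 − 607/1148·R4.
R3 ← R3 − 2691/1148·R4.
Reading off the reduced rows gives u = -1, v = -3, w = -6, s = -6.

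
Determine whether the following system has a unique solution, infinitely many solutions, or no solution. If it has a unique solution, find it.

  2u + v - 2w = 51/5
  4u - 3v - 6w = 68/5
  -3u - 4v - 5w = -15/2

Row-reduce the augmented matrix:
R1 ← R1 / (2).
R2 ← R2 − 4·R1.
R3 ← R3 + 3·R1.
R2 ← R2 / (-5).
R1 ← R1 − 1/2·R2.
R3 ← R3 + 5/2·R2.
R3 ← R3 / (-7).
R1 ← R1 + 6/5·R3.
R2 ← R2 − 2/5·R3.
Reading off the reduced rows gives u = 5/2, v = 2, w = -8/5.

u = 5/2, v = 2, w = -8/5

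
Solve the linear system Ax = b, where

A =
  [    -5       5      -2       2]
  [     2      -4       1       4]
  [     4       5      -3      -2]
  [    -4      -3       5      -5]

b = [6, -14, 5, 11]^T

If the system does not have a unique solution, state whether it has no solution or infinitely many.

Row-reduce the augmented matrix:
R1 ← R1 / (-5).
R2 ← R2 − 2·R1.
R3 ← R3 − 4·R1.
R4 ← R4 + 4·R1.
R2 ← R2 / (-2).
R1 ← R1 + 1·R2.
R3 ← R3 − 9·R2.
R4 ← R4 + 7·R2.
R3 ← R3 / (-37/10).
R1 ← R1 − 3/10·R3.
R2 ← R2 + 1/10·R3.
R4 ← R4 − 59/10·R3.
R4 ← R4 / (385/37).
R1 ← R1 + 40/37·R4.
R2 ← R2 + 110/37·R4.
R3 ← R3 + 212/37·R4.
Reading off the reduced rows gives x_1 = -1, x_2 = 1, x_3 = 0, x_4 = -2.

x_1 = -1, x_2 = 1, x_3 = 0, x_4 = -2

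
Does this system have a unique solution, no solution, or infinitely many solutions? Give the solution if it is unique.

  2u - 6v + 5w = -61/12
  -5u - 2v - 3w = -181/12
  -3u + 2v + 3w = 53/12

u = 4/3, v = 7/3, w = 5/4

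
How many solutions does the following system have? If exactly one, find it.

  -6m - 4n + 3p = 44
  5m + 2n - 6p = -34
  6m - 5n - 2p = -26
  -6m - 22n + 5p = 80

Row-reduce the augmented matrix:
R1 ← R1 / (-6).
R2 ← R2 − 5·R1.
R3 ← R3 − 6·R1.
R4 ← R4 + 6·R1.
R2 ← R2 / (-4/3).
R1 ← R1 − 2/3·R2.
R3 ← R3 + 9·R2.
R4 ← R4 + 18·R2.
R3 ← R3 / (197/8).
R1 ← R1 + 9/4·R3.
R2 ← R2 − 21/8·R3.
R4 ← R4 − 197/4·R3.
R4 reduces to 0 = 0, so the extra equation is consistent.
Reading off the reduced rows gives m = -6, n = -2, p = 0.

m = -6, n = -2, p = 0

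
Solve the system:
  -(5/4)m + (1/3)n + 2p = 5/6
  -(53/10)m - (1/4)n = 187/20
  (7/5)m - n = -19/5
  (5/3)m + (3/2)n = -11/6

Row-reduce:
R1 ← R1 / (-5/4).
R2 ← R2 + 53/10·R1.
R3 ← R3 − 7/5·R1.
R4 ← R4 − 5/3·R1.
R2 ← R2 / (-499/300).
R1 ← R1 + 4/15·R2.
R3 ← R3 + 47/75·R2.
R4 ← R4 − 35/18·R2.
R3 ← R3 / (2712/499).
R1 ← R1 + 120/499·R3.
R2 ← R2 − 2544/499·R3.
R4 ← R4 + 3616/499·R3.
Row 4 reduces to 0 = -2/3, a contradiction. The system is inconsistent.

no solution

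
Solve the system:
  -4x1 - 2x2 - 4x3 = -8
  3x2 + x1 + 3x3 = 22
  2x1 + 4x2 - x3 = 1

Row-reduce the augmented matrix:
R1 ← R1 / (-4).
R2 ← R2 − 1·R1.
R3 ← R3 − 2·R1.
R2 ← R2 / (5/2).
R1 ← R1 − 1/2·R2.
R3 ← R3 − 3·R2.
R3 ← R3 / (-27/5).
R1 ← R1 − 3/5·R3.
R2 ← R2 − 4/5·R3.
Reading off the reduced rows gives x1 = -5, x2 = 4, x3 = 5.

x1 = -5, x2 = 4, x3 = 5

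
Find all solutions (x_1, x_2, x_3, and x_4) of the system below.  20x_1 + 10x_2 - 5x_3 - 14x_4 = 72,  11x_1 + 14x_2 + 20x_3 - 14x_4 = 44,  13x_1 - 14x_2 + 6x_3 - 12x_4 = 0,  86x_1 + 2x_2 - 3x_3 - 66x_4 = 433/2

Row-reduce:
R1 ← R1 / (20).
R2 ← R2 − 11·R1.
R3 ← R3 − 13·R1.
R4 ← R4 − 86·R1.
R2 ← R2 / (17/2).
R1 ← R1 − 1/2·R2.
R3 ← R3 + 41/2·R2.
R4 ← R4 + 41·R2.
R3 ← R3 / (1090/17).
R1 ← R1 + 27/17·R3.
R2 ← R2 − 91/34·R3.
R4 ← R4 − 2180/17·R3.
Row 4 reduces to 0 = 1/2, a contradiction. The system is inconsistent.

no solution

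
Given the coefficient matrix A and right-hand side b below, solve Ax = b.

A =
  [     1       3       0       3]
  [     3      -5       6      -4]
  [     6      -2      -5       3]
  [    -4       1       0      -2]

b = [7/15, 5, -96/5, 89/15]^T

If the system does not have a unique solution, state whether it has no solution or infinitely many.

x_1 = -4/3, x_2 = 3/5, x_3 = 2, x_4 = 0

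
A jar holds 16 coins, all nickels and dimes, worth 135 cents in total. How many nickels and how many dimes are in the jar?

nickels: 5, dimes: 11

Let n = nickels, d = dimes.
  n + d = 16
  5n + 10d = 135
Row-reduce the augmented matrix:
R2 ← R2 − 5·R1.
R2 ← R2 / (5).
R1 ← R1 − 1·R2.
Reading off the reduced rows gives n = 5, d = 11.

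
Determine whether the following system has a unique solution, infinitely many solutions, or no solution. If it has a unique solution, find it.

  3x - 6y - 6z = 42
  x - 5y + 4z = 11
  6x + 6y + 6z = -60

Row-reduce the augmented matrix:
R1 ← R1 / (3).
R2 ← R2 − 1·R1.
R3 ← R3 − 6·R1.
R2 ← R2 / (-3).
R1 ← R1 + 2·R2.
R3 ← R3 − 18·R2.
R3 ← R3 / (54).
R1 ← R1 + 6·R3.
R2 ← R2 + 2·R3.
Reading off the reduced rows gives x = -2, y = -5, z = -3.

x = -2, y = -5, z = -3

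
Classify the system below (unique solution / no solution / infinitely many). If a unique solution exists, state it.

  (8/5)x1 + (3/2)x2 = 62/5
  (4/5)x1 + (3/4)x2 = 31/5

infinitely many solutions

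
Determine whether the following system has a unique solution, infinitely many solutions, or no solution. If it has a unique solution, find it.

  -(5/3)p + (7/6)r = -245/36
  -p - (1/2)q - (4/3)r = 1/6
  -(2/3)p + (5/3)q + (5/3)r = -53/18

Row-reduce the augmented matrix:
R1 ← R1 / (-5/3).
R2 ← R2 + 1·R1.
R3 ← R3 + 2/3·R1.
R2 ← R2 / (-1/2).
R3 ← R3 − 5/3·R2.
R3 ← R3 / (-251/45).
R1 ← R1 + 7/10·R3.
R2 ← R2 − 61/15·R3.
Reading off the reduced rows gives p = 7/3, q = 5/3, r = -5/2.

p = 7/3, q = 5/3, r = -5/2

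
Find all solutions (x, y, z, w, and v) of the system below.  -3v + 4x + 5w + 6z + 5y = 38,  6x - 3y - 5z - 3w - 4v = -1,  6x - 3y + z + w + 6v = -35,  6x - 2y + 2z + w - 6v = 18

infinitely many solutions

Row-reduce:
R1 ← R1 / (4).
R2 ← R2 − 6·R1.
R3 ← R3 − 6·R1.
R4 ← R4 − 6·R1.
R2 ← R2 / (-21/2).
R1 ← R1 − 5/4·R2.
R3 ← R3 + 21/2·R2.
R4 ← R4 + 19/2·R2.
R3 ← R3 / (6).
R1 ← R1 + 1/6·R3.
R2 ← R2 − 4/3·R3.
R4 ← R4 − 17/3·R3.
R4 ← R4 / (-7/9).
R1 ← R1 − 1/9·R4.
R2 ← R2 − 1/9·R4.
R3 ← R3 − 2/3·R4.
Rank is 4 with 5 unknowns, leaving v free.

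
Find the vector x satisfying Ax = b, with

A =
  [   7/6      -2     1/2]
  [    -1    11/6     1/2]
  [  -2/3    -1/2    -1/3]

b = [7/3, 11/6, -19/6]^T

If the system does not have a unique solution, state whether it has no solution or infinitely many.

x_1 = 2, x_2 = 1, x_3 = 4

Row-reduce the augmented matrix:
R1 ← R1 / (7/6).
R2 ← R2 + 1·R1.
R3 ← R3 + 2/3·R1.
R2 ← R2 / (5/42).
R1 ← R1 + 12/7·R2.
R3 ← R3 + 23/14·R2.
R3 ← R3 / (383/30).
R1 ← R1 − 69/5·R3.
R2 ← R2 − 39/5·R3.
Reading off the reduced rows gives x_1 = 2, x_2 = 1, x_3 = 4.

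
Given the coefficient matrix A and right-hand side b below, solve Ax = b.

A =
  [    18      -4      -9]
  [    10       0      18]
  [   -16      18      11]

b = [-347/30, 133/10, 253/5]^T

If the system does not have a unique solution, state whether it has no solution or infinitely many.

x_1 = 1/4, x_2 = 8/3, x_3 = 3/5

Row-reduce the augmented matrix:
R1 ← R1 / (18).
R2 ← R2 − 10·R1.
R3 ← R3 + 16·R1.
R2 ← R2 / (20/9).
R1 ← R1 + 2/9·R2.
R3 ← R3 − 130/9·R2.
R3 ← R3 / (-293/2).
R1 ← R1 − 9/5·R3.
R2 ← R2 − 207/20·R3.
Reading off the reduced rows gives x_1 = 1/4, x_2 = 8/3, x_3 = 3/5.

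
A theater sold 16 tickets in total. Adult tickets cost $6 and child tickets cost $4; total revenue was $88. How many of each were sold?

adult tickets: 12, child tickets: 4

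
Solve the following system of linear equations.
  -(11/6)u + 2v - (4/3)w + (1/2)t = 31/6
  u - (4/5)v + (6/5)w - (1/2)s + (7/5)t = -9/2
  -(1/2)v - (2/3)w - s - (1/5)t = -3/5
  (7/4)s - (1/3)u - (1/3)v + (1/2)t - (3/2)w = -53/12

Row-reduce:
R1 ← R1 / (-11/6).
R2 ← R2 − 1·R1.
R4 ← R4 + 1/3·R1.
R2 ← R2 / (16/55).
R1 ← R1 + 12/11·R2.
R3 ← R3 + 1/2·R2.
R4 ← R4 + 23/33·R2.
R3 ← R3 / (7/48).
R1 ← R1 − 5/2·R3.
R2 ← R2 − 13/8·R3.
R4 ← R4 + 1/8·R3.
R4 ← R4 / (-25/24).
R1 ← R1 − 30·R4.
R2 ← R2 − 19·R4.
R3 ← R3 + 51/4·R4.
Rank is 4 with 5 unknowns, leaving t free.

infinitely many solutions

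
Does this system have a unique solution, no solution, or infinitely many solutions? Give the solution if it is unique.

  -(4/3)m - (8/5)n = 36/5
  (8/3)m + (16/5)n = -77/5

no solution

Row-reduce:
R1 ← R1 / (-4/3).
R2 ← R2 − 8/3·R1.
Row 2 reduces to 0 = -1, a contradiction. The system is inconsistent.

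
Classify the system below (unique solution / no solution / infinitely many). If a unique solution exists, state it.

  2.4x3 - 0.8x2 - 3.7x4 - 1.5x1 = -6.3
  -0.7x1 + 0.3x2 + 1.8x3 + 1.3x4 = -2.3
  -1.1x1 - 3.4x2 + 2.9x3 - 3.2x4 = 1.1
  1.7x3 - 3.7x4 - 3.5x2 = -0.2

Row-reduce the augmented matrix:
R1 ← R1 / (-3/2).
R2 ← R2 + 7/10·R1.
R3 ← R3 + 11/10·R1.
R2 ← R2 / (101/150).
R1 ← R1 − 8/15·R2.
R3 ← R3 + 211/75·R2.
R4 ← R4 + 7/2·R2.
R3 ← R3 / (4021/1010).
R1 ← R1 + 216/101·R3.
R2 ← R2 − 102/101·R3.
R4 ← R4 − 5287/1010·R3.
R4 ← R4 / (-79517/20105).
R1 ← R1 − 26543/4021·R4.
R2 ← R2 − 5672/4021·R4.
R3 ← R3 − 12281/4021·R4.
Reading off the reduced rows gives x1 = -5, x2 = -4, x3 = -4, x4 = 2.

x1 = -5, x2 = -4, x3 = -4, x4 = 2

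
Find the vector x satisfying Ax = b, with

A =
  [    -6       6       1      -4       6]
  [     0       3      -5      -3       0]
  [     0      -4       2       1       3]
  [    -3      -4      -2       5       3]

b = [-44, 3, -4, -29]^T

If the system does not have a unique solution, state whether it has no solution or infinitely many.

Row-reduce:
R1 ← R1 / (-6).
R4 ← R4 + 3·R1.
R2 ← R2 / (3).
R1 ← R1 + 1·R2.
R3 ← R3 + 4·R2.
R4 ← R4 + 7·R2.
R3 ← R3 / (-14/3).
R1 ← R1 + 11/6·R3.
R2 ← R2 + 5/3·R3.
R4 ← R4 + 85/6·R3.
R4 ← R4 / (255/28).
R1 ← R1 − 71/84·R4.
R2 ← R2 − 1/14·R4.
R3 ← R3 − 9/14·R4.
Rank is 4 with 5 unknowns, leaving x_5 free.

infinitely many solutions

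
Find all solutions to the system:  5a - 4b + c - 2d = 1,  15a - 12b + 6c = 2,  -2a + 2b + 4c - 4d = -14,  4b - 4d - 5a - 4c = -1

no solution

Row-reduce:
R1 ← R1 / (5).
R2 ← R2 − 15·R1.
R3 ← R3 + 2·R1.
R4 ← R4 + 5·R1.
Swap R2 and R3.
R2 ← R2 / (2/5).
R1 ← R1 + 4/5·R2.
R3 ← R3 / (3).
R1 ← R1 − 9·R3.
R2 ← R2 − 11·R3.
R4 ← R4 + 3·R3.
Row 4 reduces to 0 = -1, a contradiction. The system is inconsistent.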